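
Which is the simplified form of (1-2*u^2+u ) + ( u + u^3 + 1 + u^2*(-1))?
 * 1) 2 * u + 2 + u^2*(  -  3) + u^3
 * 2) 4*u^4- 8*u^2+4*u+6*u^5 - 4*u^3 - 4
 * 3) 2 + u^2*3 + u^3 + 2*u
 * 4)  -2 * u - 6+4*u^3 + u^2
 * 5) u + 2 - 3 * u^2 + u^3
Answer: 1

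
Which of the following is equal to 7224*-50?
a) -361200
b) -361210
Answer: a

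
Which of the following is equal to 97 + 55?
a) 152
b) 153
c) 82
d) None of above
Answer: a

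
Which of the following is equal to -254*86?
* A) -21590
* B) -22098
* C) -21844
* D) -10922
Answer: C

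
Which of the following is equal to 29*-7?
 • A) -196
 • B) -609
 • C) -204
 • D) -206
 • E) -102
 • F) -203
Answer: F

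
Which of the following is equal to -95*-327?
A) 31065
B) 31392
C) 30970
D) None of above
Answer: A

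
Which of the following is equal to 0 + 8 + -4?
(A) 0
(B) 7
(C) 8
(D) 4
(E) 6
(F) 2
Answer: D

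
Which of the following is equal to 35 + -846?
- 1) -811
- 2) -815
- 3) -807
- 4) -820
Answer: 1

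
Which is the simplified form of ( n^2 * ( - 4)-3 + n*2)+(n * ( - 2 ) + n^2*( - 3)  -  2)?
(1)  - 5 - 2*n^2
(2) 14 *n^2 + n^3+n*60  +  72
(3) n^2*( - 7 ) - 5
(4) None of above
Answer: 3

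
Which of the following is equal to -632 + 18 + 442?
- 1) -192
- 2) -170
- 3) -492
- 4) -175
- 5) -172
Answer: 5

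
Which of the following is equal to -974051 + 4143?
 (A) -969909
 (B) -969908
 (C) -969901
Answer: B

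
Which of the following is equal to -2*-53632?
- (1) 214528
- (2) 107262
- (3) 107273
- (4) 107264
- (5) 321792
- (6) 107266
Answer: 4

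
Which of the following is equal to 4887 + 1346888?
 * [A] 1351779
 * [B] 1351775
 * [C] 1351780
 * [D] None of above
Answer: B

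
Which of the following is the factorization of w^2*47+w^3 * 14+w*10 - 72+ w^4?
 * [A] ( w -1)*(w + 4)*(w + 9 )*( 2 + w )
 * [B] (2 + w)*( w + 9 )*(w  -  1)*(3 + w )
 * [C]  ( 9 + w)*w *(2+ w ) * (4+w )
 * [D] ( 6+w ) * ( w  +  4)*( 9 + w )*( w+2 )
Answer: A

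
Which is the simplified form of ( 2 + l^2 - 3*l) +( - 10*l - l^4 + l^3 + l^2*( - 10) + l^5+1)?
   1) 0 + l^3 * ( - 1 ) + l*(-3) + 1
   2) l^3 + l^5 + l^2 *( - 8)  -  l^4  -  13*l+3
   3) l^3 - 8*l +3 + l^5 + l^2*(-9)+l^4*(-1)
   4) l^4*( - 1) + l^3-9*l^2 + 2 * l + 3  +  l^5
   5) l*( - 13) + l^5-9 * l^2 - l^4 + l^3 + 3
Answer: 5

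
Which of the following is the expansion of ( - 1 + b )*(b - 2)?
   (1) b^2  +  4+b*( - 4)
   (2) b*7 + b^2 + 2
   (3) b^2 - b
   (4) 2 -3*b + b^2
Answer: 4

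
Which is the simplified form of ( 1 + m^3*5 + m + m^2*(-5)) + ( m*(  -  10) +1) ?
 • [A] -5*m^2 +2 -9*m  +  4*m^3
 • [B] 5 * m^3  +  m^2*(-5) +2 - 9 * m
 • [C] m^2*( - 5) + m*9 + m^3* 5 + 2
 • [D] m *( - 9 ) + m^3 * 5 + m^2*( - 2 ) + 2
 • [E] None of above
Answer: B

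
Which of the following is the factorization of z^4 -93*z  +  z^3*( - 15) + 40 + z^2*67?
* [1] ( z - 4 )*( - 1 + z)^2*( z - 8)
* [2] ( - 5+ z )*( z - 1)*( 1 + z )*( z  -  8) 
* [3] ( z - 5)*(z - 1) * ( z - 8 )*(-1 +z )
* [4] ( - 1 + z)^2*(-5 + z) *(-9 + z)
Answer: 3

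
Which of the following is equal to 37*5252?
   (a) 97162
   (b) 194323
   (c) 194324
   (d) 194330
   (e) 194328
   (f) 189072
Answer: c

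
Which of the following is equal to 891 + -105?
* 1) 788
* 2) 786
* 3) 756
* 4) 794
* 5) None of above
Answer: 2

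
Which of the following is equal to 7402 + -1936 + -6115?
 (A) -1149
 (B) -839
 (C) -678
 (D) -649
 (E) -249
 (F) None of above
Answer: D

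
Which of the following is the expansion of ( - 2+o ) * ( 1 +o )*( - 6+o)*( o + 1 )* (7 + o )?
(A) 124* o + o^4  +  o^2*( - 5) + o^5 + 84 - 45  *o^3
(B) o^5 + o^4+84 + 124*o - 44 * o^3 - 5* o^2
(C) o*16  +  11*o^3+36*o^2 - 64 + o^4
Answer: A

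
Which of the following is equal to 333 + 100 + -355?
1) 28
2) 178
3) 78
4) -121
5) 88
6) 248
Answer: 3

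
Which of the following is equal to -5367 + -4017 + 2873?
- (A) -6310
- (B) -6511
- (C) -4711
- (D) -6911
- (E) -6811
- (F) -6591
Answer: B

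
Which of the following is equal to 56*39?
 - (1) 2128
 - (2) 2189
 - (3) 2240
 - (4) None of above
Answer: 4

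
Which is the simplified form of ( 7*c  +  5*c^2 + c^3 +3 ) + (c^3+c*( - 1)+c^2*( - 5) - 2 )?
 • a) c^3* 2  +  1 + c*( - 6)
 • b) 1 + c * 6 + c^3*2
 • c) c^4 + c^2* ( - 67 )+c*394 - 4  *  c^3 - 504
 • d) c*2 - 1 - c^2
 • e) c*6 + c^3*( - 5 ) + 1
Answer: b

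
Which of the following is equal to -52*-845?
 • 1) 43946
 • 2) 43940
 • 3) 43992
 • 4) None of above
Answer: 2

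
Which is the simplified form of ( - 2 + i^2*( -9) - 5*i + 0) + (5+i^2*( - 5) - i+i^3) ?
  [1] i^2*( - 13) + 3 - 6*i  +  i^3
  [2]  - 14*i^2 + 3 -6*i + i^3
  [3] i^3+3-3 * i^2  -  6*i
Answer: 2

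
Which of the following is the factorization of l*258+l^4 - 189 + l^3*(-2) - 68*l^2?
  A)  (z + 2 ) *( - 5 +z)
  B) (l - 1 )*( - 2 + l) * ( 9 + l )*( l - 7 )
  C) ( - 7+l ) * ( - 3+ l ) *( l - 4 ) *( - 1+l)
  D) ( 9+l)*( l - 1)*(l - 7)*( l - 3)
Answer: D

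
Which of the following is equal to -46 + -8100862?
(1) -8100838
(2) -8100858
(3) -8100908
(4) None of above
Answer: 3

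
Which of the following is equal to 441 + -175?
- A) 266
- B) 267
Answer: A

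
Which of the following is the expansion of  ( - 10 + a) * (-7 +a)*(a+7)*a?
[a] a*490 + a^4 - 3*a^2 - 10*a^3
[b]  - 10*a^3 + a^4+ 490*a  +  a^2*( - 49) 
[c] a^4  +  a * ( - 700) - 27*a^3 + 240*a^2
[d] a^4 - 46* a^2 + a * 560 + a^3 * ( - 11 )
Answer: b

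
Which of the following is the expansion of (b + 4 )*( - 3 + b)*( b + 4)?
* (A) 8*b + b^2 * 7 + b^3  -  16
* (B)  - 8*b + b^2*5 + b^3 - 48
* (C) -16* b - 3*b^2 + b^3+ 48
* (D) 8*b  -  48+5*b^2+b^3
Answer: B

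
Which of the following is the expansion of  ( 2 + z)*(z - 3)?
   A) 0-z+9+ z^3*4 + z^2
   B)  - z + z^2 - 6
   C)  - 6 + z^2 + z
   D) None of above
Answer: B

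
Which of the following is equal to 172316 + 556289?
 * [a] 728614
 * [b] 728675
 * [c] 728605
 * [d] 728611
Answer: c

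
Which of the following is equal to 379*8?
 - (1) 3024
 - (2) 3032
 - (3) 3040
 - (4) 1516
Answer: 2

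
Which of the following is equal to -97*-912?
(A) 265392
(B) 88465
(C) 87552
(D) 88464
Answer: D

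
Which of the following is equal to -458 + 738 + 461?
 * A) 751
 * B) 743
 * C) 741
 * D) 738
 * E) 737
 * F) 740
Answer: C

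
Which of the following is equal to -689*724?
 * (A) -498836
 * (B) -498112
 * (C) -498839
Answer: A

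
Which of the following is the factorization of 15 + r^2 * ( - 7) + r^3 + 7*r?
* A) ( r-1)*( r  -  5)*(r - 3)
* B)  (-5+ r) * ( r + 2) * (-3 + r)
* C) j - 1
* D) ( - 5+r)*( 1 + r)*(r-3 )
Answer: D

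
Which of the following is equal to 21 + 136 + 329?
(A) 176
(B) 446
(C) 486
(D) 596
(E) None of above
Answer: C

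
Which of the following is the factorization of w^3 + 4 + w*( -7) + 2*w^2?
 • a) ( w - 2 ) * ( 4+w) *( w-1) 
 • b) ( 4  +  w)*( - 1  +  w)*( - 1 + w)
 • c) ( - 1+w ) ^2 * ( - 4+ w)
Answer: b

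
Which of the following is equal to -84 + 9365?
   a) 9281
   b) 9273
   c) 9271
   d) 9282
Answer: a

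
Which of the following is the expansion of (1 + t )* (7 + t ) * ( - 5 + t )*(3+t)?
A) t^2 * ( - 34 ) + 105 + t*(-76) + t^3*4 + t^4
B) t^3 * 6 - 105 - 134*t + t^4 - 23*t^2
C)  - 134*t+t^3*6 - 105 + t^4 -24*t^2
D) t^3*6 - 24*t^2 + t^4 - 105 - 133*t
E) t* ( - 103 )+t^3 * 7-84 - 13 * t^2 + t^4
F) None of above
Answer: C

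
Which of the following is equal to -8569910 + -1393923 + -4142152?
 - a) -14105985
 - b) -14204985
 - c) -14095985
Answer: a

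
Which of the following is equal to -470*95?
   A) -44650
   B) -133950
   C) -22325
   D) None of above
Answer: A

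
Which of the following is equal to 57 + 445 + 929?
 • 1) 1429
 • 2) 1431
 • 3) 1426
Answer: 2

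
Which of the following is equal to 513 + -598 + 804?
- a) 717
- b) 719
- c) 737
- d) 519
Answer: b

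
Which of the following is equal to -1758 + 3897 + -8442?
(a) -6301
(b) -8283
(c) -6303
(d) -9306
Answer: c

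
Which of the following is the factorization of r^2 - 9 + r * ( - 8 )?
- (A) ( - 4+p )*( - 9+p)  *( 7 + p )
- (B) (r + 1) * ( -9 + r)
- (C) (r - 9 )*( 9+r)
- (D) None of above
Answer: B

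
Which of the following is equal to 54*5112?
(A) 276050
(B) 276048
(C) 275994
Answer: B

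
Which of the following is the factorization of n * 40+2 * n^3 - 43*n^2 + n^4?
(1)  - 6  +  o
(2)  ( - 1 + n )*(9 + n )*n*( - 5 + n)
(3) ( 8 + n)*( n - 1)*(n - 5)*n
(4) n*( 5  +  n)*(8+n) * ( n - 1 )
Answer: 3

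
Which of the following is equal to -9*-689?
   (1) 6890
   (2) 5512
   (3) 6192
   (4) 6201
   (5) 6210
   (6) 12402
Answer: 4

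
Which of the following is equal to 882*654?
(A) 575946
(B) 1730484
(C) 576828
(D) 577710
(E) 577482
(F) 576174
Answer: C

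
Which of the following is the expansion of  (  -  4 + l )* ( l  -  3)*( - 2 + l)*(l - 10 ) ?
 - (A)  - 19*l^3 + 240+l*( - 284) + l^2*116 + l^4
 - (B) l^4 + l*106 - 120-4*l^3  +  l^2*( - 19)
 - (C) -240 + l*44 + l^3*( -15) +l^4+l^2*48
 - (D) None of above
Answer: A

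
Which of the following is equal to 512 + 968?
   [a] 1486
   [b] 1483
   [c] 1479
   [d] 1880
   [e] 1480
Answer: e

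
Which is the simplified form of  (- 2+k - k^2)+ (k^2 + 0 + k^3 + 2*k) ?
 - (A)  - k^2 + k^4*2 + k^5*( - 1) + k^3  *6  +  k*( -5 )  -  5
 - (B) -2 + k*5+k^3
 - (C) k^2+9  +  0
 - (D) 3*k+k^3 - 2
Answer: D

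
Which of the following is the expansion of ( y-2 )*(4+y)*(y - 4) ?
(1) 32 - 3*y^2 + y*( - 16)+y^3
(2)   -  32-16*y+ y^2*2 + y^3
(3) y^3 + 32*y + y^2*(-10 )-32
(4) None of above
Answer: 4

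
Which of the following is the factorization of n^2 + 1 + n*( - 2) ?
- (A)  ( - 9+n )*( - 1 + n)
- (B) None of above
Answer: B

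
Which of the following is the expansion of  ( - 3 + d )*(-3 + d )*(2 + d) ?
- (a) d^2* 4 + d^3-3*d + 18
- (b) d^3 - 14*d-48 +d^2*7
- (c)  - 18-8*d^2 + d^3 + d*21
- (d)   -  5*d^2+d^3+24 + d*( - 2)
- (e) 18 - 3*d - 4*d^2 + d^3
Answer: e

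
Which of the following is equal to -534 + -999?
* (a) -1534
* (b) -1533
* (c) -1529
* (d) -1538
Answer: b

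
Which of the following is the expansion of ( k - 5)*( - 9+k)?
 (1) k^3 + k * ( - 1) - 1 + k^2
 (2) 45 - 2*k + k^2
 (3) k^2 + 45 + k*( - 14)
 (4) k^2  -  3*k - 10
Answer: 3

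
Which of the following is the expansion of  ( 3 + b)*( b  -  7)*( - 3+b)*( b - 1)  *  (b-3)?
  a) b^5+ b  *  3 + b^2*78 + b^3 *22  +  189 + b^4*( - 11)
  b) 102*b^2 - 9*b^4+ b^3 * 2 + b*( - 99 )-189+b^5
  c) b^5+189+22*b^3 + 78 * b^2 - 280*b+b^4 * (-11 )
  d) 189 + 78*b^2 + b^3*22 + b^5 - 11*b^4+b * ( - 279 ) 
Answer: d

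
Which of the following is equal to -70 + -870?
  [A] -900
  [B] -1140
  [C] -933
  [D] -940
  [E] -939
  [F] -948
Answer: D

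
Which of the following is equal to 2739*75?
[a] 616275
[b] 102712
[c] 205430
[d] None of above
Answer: d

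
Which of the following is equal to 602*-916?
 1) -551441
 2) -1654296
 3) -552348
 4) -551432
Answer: 4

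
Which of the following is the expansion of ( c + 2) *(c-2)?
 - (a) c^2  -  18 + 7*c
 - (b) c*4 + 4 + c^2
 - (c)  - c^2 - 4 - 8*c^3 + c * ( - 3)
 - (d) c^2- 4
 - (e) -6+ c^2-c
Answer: d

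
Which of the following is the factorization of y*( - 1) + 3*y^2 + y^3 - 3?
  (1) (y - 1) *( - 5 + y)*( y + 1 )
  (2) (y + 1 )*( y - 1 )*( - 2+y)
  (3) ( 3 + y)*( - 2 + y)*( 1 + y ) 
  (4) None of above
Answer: 4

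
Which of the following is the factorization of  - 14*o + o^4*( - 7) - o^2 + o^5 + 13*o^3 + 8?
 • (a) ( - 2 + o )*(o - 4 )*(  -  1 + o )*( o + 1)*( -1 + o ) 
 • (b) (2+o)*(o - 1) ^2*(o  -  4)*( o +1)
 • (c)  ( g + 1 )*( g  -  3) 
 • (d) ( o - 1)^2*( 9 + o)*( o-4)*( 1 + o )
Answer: a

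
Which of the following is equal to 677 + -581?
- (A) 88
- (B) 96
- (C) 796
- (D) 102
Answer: B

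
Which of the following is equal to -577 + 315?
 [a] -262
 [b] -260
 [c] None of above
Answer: a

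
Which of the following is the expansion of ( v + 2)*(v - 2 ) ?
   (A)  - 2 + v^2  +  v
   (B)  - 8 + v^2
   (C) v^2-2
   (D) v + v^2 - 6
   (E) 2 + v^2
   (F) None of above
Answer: F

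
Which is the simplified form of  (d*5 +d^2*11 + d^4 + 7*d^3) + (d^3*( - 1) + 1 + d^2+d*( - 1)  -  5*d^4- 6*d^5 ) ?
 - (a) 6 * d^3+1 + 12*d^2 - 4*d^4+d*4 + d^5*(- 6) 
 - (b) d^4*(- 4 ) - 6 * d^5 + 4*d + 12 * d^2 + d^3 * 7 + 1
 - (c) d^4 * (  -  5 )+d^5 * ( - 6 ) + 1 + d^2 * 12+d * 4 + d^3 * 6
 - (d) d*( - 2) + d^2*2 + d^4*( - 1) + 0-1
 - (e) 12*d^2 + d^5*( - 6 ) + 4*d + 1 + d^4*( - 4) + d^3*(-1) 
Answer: a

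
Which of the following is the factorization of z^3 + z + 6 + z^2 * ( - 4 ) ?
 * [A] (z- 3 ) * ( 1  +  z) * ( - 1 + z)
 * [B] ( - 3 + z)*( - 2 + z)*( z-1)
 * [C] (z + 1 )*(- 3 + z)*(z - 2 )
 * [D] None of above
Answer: C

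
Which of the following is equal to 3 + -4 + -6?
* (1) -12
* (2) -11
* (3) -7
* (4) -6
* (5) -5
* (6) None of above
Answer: 3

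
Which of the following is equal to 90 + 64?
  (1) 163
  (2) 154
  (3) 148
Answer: 2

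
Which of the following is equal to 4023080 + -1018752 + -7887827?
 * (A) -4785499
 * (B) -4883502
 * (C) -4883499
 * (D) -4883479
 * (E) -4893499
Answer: C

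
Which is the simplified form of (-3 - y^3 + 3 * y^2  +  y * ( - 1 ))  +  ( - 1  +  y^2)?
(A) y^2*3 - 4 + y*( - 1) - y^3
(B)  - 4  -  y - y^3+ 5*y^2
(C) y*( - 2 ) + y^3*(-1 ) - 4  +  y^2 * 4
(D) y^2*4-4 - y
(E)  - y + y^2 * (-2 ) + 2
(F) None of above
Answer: F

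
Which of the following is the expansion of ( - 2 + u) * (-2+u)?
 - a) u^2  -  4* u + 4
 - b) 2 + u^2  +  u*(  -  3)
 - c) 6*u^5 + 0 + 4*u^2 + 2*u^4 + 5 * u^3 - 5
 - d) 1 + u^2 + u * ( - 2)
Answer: a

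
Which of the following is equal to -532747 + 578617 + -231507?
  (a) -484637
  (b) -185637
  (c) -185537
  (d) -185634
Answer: b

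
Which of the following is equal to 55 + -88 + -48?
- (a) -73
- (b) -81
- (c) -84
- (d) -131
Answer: b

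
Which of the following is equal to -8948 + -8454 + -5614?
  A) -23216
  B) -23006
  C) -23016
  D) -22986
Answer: C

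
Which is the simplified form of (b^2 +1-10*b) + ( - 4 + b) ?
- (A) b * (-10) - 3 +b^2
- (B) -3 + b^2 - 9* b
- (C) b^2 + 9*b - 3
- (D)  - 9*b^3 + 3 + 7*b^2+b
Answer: B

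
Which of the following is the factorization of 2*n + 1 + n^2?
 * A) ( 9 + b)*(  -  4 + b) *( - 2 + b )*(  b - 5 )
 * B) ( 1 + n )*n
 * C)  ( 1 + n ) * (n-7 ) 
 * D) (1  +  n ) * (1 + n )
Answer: D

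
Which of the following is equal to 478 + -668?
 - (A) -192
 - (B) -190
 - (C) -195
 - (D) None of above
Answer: B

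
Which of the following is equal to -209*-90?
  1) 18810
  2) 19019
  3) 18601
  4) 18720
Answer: 1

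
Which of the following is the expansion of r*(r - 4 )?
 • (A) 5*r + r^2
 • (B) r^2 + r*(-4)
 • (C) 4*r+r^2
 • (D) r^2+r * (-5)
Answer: B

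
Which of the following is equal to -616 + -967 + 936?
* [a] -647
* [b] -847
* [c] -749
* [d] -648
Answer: a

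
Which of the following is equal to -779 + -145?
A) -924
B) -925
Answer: A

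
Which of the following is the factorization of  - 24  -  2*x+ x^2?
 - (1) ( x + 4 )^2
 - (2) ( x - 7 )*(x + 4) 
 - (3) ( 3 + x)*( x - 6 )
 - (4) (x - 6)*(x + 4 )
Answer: 4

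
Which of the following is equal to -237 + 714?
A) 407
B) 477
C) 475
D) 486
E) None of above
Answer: B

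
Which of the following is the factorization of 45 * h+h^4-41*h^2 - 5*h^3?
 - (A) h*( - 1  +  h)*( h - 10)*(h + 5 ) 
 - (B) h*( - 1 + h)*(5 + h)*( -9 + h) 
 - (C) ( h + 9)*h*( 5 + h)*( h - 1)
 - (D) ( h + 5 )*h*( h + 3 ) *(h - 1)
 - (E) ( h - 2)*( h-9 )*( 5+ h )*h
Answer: B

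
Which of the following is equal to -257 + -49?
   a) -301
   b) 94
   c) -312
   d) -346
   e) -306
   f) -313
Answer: e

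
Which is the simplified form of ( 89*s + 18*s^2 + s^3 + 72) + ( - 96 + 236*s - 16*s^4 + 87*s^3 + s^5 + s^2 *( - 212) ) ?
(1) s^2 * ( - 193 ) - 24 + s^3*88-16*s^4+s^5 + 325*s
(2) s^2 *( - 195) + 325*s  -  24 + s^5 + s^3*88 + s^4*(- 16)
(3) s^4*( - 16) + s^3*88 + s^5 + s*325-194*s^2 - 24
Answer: 3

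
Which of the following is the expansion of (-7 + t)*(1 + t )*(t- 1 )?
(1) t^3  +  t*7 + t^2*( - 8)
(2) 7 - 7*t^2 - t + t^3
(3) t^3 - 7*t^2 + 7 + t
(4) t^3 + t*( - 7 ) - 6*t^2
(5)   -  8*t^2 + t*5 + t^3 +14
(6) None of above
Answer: 2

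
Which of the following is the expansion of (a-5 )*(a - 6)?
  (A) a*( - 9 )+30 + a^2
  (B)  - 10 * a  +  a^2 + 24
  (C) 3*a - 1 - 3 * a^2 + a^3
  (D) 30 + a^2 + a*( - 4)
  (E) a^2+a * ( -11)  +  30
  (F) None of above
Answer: E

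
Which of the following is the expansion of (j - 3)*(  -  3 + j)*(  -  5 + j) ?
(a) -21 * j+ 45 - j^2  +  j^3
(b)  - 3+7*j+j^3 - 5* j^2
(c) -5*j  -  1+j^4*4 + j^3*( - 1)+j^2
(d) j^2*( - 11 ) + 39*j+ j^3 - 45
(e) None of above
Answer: d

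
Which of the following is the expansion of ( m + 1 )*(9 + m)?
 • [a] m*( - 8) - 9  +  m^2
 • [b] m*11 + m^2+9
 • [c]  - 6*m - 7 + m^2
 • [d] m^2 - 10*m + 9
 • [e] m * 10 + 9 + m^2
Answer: e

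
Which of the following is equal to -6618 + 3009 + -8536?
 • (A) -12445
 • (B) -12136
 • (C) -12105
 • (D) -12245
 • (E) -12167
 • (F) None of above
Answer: F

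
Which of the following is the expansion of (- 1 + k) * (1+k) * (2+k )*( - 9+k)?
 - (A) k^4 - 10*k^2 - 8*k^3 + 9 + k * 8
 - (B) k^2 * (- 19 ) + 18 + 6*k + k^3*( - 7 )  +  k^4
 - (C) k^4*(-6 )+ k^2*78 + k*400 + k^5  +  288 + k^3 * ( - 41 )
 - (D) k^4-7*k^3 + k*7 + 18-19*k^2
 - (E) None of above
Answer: D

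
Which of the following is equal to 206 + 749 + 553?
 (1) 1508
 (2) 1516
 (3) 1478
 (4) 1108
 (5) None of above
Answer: 1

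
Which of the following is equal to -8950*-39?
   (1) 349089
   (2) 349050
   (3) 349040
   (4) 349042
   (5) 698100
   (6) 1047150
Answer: 2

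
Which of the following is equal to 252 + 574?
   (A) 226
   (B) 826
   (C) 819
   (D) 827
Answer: B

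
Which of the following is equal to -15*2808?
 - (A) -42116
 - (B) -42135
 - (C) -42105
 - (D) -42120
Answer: D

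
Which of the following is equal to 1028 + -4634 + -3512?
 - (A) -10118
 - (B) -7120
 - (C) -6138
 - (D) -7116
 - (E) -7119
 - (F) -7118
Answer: F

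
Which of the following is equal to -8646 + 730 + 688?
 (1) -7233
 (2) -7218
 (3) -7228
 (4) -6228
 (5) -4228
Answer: 3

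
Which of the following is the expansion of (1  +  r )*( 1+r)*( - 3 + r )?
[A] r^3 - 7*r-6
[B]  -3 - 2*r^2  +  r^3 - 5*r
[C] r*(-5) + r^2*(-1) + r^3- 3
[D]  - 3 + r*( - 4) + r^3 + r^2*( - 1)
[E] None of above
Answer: C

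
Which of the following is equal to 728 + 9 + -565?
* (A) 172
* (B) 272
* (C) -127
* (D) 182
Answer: A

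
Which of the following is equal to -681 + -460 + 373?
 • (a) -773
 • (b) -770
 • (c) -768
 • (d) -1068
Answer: c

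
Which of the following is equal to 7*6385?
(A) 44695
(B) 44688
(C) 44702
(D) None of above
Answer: A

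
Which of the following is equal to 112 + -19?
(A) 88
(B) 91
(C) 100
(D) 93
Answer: D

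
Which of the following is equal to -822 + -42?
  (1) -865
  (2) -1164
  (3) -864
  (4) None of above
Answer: 3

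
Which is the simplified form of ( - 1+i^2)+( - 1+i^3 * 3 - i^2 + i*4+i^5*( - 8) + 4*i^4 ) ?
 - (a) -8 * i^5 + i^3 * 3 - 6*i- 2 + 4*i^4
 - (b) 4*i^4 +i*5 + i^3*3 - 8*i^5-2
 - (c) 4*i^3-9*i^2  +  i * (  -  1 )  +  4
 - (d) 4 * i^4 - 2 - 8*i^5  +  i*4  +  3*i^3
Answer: d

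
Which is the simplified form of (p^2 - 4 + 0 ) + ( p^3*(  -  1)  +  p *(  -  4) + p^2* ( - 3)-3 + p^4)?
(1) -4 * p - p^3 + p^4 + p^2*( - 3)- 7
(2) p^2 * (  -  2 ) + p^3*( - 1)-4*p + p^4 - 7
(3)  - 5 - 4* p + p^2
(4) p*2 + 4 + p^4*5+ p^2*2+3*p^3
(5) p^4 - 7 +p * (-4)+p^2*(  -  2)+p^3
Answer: 2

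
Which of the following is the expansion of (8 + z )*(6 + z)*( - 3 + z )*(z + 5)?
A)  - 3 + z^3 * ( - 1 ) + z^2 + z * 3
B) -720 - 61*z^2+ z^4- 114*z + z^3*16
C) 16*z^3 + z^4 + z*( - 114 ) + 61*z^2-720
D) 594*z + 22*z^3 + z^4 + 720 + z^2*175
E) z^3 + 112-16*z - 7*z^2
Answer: C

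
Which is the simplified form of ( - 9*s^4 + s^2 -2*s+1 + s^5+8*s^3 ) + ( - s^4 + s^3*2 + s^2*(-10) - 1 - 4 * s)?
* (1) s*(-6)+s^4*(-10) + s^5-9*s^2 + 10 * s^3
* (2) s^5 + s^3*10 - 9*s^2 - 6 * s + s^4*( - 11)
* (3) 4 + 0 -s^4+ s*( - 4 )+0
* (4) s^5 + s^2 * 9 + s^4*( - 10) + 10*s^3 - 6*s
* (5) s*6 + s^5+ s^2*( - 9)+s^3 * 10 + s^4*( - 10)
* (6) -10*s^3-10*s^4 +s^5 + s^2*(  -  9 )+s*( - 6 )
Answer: 1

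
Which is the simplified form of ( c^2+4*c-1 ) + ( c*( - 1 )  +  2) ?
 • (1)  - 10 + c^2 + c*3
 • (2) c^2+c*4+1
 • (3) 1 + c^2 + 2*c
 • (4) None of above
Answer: 4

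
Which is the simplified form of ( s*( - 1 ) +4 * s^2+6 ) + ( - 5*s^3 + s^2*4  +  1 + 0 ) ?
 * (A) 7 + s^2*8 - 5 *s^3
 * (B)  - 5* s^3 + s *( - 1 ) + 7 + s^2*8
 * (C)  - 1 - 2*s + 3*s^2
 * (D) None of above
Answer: B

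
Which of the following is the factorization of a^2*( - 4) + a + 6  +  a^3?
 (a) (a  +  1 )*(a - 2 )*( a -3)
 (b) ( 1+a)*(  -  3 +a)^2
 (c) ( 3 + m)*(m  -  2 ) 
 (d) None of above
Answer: a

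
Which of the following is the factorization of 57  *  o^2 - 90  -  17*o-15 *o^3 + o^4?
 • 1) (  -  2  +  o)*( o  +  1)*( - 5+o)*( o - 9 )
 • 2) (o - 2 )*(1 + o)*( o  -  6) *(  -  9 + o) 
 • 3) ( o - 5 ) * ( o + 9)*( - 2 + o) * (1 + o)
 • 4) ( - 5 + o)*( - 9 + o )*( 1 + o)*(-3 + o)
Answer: 1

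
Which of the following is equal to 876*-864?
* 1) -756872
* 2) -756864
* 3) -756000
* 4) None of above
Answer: 2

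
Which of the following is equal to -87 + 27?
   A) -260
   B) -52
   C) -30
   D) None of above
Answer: D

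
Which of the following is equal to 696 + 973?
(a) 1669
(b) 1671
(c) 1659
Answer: a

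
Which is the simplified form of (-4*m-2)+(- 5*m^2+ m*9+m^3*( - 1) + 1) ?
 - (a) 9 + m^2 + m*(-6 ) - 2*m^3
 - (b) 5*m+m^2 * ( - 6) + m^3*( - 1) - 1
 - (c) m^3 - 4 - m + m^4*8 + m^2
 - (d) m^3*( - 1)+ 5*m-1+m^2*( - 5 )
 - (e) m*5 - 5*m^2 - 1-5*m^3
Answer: d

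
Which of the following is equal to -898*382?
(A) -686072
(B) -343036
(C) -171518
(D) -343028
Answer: B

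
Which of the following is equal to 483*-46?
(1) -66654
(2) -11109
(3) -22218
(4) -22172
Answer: 3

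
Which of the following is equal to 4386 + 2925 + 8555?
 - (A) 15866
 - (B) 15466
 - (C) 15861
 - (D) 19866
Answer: A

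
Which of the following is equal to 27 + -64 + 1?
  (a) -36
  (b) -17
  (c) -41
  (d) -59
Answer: a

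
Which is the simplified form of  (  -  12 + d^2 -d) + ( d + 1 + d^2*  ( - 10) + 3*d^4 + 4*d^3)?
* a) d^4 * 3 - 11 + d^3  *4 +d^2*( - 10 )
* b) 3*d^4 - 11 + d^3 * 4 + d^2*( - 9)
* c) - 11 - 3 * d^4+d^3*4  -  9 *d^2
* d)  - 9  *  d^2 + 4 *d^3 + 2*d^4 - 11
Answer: b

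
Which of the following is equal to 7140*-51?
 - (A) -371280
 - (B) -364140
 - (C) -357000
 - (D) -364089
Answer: B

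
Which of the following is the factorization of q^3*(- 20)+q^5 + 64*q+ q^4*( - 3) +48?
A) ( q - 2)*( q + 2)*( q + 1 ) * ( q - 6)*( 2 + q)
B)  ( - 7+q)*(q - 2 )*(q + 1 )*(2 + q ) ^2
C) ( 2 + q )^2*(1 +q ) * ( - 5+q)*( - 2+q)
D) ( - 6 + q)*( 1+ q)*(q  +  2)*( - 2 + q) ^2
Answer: A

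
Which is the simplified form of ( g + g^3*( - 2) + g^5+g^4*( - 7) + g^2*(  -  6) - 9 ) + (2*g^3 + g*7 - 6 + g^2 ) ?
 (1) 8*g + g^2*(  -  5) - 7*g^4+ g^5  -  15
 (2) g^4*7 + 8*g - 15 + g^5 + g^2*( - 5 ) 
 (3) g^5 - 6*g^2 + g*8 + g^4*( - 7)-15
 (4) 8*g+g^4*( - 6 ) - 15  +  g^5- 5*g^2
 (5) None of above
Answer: 1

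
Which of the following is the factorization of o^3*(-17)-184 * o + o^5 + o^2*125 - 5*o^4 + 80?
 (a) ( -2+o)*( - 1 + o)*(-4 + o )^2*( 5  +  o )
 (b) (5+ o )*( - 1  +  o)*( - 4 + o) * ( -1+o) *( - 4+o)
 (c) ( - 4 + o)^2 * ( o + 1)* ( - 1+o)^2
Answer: b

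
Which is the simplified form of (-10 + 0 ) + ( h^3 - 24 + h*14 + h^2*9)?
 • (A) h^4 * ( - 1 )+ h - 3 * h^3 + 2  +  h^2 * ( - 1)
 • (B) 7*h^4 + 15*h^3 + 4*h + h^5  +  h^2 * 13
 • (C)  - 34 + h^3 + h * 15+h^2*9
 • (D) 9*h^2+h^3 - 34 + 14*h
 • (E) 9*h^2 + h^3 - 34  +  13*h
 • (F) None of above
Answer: D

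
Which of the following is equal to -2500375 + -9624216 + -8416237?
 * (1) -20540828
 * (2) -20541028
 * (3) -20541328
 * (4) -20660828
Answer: 1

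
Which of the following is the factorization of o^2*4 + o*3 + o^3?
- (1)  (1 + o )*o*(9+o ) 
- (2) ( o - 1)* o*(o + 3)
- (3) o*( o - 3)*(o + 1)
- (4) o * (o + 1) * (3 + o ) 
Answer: 4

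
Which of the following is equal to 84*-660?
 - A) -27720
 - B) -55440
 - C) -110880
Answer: B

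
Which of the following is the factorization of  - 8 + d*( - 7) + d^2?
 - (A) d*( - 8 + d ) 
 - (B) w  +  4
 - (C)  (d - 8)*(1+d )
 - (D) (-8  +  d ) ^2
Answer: C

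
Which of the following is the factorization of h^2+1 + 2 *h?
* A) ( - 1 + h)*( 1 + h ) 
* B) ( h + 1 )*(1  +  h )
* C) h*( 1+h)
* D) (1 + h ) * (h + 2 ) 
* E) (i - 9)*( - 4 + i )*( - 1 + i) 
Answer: B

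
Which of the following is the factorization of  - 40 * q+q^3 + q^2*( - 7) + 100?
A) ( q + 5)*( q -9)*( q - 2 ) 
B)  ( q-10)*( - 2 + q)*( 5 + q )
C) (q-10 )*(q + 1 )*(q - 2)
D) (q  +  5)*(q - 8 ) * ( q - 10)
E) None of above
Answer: B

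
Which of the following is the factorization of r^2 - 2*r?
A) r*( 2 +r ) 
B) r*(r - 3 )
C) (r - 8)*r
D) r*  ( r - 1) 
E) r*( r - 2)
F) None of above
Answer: E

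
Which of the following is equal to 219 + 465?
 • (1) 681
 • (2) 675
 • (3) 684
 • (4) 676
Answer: 3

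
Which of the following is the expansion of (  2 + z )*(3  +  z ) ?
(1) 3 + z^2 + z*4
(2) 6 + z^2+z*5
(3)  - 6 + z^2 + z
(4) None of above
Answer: 2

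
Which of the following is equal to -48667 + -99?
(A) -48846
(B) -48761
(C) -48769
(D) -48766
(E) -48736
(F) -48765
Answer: D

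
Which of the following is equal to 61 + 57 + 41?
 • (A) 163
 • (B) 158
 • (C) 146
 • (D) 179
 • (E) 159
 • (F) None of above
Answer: E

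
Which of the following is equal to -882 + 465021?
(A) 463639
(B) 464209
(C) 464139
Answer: C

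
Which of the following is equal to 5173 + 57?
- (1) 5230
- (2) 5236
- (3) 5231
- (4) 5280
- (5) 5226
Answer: 1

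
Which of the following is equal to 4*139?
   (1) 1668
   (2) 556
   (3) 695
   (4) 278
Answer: 2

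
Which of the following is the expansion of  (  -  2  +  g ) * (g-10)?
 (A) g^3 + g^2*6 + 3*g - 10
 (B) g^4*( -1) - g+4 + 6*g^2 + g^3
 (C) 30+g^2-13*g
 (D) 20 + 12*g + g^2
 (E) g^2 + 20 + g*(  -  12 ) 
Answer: E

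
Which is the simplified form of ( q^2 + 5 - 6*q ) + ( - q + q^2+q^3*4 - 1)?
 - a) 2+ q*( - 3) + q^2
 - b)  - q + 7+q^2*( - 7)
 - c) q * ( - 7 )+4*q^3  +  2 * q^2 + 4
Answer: c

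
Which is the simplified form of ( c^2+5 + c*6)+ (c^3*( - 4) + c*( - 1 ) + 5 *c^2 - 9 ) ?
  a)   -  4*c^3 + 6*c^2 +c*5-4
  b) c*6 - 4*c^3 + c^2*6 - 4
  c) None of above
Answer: a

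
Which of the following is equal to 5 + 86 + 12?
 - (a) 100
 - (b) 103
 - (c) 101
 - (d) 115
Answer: b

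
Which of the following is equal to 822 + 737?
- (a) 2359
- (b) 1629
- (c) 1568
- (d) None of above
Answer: d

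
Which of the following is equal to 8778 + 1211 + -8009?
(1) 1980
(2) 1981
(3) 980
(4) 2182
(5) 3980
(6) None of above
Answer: 1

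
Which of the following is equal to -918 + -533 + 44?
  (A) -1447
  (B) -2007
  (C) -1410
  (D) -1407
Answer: D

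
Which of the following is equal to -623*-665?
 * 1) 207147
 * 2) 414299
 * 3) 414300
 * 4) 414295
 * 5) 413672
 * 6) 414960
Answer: 4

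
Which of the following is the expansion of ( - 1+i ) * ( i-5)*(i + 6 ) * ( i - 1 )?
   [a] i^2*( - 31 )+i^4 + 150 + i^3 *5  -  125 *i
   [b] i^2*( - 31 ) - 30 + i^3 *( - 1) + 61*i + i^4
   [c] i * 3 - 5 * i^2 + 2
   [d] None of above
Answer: b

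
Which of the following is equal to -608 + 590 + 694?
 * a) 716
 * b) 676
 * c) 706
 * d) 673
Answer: b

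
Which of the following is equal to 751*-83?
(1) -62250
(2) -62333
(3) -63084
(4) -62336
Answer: 2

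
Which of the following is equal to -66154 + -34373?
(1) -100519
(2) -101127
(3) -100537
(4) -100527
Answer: 4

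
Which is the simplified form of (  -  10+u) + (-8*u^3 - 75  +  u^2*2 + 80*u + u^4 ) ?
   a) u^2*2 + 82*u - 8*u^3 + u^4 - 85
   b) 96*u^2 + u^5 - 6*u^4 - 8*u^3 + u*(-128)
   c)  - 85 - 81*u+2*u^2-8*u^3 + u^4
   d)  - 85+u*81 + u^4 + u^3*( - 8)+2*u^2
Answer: d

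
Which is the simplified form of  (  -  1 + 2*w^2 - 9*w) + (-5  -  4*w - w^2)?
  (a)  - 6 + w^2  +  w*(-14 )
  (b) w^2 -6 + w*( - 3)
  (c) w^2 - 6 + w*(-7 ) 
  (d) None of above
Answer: d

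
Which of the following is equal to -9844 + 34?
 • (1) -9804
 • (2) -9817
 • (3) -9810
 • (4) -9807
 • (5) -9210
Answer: 3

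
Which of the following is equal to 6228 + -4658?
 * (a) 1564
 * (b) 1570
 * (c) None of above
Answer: b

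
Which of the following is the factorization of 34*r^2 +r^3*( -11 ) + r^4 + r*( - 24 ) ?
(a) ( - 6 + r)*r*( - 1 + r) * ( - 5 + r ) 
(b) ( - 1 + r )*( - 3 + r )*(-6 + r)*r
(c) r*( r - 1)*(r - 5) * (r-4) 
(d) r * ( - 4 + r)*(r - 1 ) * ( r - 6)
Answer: d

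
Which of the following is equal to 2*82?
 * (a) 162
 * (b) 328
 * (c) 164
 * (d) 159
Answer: c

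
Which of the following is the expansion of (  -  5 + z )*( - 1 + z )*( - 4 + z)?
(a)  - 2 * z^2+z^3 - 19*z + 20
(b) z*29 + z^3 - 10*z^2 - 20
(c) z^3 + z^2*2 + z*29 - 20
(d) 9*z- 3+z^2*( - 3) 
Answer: b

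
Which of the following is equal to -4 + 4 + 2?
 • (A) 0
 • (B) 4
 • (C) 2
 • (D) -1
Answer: C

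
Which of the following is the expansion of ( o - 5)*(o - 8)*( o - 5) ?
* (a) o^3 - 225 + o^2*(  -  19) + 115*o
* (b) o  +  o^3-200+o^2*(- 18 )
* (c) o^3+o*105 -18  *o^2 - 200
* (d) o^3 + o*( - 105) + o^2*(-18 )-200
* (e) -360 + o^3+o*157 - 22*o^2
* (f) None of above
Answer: c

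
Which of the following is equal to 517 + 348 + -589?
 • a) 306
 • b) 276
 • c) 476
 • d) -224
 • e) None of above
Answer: b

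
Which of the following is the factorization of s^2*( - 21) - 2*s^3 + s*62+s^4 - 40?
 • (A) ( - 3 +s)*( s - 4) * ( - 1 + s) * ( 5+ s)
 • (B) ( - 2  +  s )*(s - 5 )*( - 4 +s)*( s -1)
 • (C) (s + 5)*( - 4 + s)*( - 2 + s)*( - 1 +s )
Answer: C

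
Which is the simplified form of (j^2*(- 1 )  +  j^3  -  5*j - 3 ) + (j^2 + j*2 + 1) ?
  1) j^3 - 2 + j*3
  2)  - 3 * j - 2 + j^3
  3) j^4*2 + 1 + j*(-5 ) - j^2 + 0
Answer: 2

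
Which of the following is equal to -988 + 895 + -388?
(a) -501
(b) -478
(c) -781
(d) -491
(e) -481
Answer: e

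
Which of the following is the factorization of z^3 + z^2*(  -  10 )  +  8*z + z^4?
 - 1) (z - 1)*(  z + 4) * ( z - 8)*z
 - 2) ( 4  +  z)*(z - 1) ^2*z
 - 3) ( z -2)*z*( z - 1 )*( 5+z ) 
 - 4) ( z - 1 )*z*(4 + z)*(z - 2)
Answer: 4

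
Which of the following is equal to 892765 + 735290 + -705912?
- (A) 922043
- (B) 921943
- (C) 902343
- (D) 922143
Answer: D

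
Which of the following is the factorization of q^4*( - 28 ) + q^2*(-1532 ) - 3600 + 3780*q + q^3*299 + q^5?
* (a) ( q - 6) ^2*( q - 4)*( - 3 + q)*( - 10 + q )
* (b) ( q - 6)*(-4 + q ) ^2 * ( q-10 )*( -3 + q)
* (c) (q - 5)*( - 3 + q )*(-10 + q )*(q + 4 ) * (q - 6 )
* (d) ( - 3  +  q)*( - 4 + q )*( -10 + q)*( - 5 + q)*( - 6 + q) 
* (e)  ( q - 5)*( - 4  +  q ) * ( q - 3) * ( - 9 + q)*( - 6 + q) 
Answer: d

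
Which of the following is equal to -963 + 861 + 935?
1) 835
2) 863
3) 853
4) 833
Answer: 4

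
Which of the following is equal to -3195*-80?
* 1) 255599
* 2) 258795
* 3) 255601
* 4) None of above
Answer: 4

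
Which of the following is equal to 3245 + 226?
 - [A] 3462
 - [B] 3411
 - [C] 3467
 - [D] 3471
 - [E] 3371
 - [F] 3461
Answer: D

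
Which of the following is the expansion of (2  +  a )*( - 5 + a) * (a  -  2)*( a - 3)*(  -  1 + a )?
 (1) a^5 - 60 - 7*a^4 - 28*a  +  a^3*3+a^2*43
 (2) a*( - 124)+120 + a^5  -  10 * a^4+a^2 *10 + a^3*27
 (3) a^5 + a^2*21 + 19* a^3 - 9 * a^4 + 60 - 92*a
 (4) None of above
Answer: 3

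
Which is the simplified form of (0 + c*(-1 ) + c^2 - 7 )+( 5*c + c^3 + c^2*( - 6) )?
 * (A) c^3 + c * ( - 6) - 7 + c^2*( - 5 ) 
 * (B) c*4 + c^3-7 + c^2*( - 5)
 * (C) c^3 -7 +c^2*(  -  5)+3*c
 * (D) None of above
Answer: B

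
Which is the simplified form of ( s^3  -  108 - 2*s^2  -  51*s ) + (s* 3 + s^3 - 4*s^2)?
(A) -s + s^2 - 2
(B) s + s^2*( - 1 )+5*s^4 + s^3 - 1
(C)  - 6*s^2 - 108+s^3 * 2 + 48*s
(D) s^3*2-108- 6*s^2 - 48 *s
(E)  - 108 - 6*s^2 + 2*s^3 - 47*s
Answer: D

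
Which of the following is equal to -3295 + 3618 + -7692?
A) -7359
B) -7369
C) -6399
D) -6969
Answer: B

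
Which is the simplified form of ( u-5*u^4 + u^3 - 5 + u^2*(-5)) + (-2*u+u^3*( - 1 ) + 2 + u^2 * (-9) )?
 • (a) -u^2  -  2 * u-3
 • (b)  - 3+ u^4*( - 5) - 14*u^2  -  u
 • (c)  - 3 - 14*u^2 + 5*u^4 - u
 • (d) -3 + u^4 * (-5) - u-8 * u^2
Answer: b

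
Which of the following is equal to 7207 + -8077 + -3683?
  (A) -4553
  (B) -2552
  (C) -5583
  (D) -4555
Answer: A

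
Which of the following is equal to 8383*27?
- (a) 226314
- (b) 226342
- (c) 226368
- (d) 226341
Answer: d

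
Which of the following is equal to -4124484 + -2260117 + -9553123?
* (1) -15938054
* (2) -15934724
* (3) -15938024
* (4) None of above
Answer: 4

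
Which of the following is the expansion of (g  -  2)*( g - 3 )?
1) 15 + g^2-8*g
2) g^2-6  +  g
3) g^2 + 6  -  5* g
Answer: 3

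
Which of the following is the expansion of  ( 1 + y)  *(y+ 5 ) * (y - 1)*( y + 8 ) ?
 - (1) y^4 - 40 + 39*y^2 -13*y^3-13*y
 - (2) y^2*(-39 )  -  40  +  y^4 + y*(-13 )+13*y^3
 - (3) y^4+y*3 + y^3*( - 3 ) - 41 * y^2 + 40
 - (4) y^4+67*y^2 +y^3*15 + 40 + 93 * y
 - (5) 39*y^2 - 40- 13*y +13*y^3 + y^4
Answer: 5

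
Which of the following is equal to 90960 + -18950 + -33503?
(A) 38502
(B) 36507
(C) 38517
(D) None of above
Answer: D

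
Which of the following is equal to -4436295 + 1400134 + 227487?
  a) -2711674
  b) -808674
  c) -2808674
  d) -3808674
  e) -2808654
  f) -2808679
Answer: c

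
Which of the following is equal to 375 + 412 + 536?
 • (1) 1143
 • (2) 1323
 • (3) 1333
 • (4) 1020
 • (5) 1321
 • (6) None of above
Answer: 2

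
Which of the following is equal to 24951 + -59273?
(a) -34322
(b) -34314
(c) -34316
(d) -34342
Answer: a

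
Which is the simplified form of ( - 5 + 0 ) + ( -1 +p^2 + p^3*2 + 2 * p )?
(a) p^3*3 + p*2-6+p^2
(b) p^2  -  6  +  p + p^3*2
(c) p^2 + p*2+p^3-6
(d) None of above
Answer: d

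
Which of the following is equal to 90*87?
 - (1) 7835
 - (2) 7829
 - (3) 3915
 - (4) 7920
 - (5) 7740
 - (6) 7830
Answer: 6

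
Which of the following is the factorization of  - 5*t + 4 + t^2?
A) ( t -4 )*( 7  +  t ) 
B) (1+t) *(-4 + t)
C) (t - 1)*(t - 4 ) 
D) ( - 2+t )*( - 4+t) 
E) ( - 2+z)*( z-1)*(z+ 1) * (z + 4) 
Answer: C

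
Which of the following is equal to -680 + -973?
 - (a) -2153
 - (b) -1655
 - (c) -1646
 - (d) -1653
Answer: d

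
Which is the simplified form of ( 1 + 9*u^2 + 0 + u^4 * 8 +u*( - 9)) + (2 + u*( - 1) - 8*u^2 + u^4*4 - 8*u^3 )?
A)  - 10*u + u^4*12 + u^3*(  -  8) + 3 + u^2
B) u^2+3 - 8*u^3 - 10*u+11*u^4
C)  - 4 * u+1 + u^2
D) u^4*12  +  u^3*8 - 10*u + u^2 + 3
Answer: A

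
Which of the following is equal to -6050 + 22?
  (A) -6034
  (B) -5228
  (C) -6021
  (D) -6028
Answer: D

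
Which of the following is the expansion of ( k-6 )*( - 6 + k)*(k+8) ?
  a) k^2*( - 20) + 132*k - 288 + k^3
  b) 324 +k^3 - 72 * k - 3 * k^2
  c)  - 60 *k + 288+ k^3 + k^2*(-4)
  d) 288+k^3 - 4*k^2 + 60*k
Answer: c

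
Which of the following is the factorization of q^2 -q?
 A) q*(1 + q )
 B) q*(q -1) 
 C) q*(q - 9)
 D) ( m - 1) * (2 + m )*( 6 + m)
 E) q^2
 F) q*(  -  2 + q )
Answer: B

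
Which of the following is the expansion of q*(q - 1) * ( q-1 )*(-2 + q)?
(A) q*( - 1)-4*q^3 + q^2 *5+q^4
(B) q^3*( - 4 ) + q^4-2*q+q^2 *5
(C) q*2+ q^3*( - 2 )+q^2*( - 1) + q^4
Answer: B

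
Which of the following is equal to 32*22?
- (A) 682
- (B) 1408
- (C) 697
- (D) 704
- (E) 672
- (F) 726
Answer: D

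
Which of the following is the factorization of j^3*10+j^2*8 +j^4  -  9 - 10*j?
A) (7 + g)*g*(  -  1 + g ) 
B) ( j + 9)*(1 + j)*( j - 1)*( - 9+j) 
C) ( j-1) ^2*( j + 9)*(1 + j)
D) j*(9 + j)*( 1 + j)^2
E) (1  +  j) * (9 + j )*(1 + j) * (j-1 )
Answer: E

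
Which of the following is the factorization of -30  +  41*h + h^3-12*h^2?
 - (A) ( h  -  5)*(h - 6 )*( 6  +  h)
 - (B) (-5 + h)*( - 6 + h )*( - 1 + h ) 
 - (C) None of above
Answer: B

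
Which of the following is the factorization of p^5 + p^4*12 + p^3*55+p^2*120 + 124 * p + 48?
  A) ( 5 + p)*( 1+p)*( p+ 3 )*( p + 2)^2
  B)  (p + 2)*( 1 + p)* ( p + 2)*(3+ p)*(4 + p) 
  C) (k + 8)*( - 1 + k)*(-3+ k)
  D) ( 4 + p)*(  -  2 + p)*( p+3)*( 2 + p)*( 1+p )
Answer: B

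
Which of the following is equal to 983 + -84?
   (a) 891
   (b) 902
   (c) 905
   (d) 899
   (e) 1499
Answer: d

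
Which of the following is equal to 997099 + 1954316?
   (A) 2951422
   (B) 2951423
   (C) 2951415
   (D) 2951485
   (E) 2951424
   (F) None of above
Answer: C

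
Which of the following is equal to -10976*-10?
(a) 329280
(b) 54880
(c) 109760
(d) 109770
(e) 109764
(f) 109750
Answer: c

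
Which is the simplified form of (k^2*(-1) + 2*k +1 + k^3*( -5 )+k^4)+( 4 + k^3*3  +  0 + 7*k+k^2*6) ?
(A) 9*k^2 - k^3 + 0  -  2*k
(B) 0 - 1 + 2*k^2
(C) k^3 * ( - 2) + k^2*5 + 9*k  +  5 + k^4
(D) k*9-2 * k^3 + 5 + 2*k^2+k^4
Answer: C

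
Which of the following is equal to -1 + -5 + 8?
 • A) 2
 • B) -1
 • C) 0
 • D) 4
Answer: A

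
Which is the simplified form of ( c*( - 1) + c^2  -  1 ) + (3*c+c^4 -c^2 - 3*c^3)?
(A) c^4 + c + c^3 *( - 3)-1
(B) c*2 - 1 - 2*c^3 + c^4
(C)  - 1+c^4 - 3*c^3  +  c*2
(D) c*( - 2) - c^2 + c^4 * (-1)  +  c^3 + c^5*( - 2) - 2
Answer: C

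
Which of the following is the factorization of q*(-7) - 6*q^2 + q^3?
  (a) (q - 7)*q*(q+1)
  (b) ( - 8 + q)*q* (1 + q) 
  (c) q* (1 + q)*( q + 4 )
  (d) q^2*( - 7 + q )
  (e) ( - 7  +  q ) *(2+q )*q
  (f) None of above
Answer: a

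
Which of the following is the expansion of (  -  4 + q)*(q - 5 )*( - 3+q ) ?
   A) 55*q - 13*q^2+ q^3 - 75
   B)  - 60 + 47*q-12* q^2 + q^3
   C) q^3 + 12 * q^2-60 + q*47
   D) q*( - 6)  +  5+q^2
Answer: B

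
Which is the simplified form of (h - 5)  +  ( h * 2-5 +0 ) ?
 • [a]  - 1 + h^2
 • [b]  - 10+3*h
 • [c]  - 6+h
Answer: b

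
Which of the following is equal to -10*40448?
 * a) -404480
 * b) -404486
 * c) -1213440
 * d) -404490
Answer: a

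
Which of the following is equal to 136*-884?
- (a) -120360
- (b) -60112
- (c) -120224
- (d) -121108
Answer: c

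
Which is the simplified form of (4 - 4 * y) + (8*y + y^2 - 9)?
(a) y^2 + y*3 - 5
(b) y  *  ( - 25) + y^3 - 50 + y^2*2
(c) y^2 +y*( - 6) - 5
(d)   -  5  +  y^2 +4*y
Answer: d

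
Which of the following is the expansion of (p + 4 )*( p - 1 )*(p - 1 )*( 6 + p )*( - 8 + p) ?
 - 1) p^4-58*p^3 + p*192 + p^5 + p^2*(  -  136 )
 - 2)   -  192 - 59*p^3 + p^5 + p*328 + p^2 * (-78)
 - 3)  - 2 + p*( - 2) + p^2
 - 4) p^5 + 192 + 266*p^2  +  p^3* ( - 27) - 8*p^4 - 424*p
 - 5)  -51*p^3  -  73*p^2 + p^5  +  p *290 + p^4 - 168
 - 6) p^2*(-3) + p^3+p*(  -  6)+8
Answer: 2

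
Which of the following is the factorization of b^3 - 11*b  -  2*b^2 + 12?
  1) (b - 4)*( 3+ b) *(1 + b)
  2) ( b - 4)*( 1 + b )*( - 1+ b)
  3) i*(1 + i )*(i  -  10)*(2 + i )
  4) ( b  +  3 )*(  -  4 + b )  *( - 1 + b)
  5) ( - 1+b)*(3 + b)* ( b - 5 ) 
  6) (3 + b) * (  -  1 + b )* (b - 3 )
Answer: 4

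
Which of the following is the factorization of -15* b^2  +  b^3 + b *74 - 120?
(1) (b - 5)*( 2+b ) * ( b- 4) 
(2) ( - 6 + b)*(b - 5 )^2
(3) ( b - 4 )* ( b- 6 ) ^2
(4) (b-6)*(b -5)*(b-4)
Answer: 4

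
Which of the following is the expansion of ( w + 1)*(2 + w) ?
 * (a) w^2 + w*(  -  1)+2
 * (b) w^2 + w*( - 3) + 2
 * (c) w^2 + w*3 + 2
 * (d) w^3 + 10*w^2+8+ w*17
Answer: c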